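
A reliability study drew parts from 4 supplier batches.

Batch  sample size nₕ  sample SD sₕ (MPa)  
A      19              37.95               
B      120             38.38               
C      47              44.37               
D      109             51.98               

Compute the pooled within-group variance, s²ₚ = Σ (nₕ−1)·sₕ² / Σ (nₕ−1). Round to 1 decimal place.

2005.4

A: (19−1)·37.95² = 18·1440.2025 = 25923.645
B: (120−1)·38.38² = 119·1473.0244 = 175289.9036
C: (47−1)·44.37² = 46·1968.6969 = 90560.0574
D: (109−1)·51.98² = 108·2701.9204 = 291807.4032
Numerator = 583581.0092; denominator = Σ(nₕ−1) = 291.
s²ₚ = 583581.0092/291 = 2005.433... → 2005.4.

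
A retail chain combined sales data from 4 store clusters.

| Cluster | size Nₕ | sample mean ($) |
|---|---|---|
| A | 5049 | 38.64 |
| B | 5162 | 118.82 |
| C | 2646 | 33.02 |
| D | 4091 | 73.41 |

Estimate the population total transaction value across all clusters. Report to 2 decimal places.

Population total = Σ Nₕ·x̄ₕ (each stratum's size times its mean).
5049·38.64 + 5162·118.82 + 2646·33.02 + 4091·73.41 = 195093.36 + 613348.84 + 87370.92 + 300320.31 = 1196133.43.

1196133.43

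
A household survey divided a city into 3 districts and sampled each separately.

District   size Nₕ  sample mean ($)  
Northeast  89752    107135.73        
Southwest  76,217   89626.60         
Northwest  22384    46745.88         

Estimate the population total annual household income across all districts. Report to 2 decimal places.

Estimate total by summing Nₕ·x̄ₕ over strata.
89752·107135.73 + 76217·89626.60 + 22384·46745.88 = 9615646038.96 + 6831070572.2 + 1046359777.92 = 17493076389.08.

17493076389.08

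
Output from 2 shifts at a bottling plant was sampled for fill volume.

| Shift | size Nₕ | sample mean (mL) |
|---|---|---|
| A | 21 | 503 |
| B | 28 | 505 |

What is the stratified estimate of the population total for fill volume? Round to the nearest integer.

24703

Population total = Σ Nₕ·x̄ₕ (each stratum's size times its mean).
21·503 + 28·505 = 10563 + 14140 = 24703.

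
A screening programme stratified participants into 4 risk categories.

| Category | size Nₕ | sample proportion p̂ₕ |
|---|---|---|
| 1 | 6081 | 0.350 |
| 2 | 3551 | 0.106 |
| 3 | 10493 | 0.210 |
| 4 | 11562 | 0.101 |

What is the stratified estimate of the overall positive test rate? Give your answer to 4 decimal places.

Wₕ = Nₕ/N with N = 31687: 0.1919, 0.1121, 0.3311, 0.3649.
p̂_st = 0.1919·0.350 + 0.1121·0.106 + 0.3311·0.210 + 0.3649·0.101 ≈ 0.185440... → 0.1854.

0.1854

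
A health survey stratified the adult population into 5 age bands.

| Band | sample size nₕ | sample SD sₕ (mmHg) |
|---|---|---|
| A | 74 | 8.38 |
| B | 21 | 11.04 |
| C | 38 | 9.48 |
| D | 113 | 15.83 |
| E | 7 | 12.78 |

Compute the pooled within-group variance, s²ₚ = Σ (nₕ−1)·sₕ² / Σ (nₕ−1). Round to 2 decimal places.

161.03

Degrees of freedom: 73 + 20 + 37 + 112 + 6 = 248.
Σ(nₕ−1)sₕ² = 73·70.2244 + 20·121.8816 + 37·89.8704 + 112·250.5889 + 6·163.3284 = 39935.1452.
s²ₚ = 39935.1452 / 248 = 161.0288... → 161.03.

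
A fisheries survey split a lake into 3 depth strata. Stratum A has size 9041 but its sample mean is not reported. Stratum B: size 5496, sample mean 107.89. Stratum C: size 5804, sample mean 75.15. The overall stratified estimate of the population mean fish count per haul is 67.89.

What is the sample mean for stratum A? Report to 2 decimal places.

38.91

N = 9041 + 5496 + 5804 = 20341.
Overall total = μ·N = 67.89·20341 = 1380950.49.
Subtract the known strata: 5496·107.89 + 5804·75.15 = 1029134.04.
Remaining total for stratum A: 1380950.49 − 1029134.04 = 351816.45.
Divide by its size: 351816.45 / 9041 = 38.9134... → 38.91.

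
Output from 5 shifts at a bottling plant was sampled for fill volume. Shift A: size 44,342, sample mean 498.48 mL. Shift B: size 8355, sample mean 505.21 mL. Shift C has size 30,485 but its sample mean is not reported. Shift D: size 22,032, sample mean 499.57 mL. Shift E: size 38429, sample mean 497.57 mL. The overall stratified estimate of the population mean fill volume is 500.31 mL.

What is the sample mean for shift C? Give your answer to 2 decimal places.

N = 44342 + 8355 + 30485 + 22032 + 38429 = 143643.
Overall total = μ·N = 500.31·143643 = 71866029.33.
Subtract the known strata: 44342·498.48 + 8355·505.21 + 22032·499.57 + 38429·497.57 = 56452273.48.
Remaining total for shift C: 71866029.33 − 56452273.48 = 15413755.85.
Divide by its size: 15413755.85 / 30485 = 505.6177... → 505.62.

505.62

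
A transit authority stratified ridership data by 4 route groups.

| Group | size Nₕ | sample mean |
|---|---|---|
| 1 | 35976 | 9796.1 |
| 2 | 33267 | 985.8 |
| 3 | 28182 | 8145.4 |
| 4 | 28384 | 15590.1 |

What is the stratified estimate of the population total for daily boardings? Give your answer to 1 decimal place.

1: 35976·9796.1 = 352424493.6
2: 33267·985.8 = 32794608.6
3: 28182·8145.4 = 229553662.8
4: 28384·15590.1 = 442509398.4
τ̂ = Σ Nₕx̄ₕ = 1057282163.4.

1057282163.4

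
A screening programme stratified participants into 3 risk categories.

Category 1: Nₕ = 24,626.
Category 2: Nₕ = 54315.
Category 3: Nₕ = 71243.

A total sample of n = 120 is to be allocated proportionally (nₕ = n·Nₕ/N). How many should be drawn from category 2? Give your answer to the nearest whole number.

Share of category 2 = 54315/150184 = 0.36166.
Allocate 120 × 0.36166 = 43.399... → 43.

43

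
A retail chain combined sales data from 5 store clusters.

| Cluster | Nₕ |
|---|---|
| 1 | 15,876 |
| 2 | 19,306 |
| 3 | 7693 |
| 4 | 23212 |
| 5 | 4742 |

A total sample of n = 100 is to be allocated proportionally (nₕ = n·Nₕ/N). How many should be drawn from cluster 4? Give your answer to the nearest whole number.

33

Share of cluster 4 = 23212/70829 = 0.32772.
Allocate 100 × 0.32772 = 32.772... → 33.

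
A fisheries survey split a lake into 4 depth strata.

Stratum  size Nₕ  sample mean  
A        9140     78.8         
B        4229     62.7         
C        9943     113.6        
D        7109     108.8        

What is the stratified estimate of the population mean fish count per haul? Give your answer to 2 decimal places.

94.95

x̄_st = (Σ Nₕx̄ₕ) / (Σ Nₕ) = (9140·78.8 + 4229·62.7 + 9943·113.6 + 7109·108.8) / 30421
= 2888374.3 / 30421 = 94.9467... → 94.95.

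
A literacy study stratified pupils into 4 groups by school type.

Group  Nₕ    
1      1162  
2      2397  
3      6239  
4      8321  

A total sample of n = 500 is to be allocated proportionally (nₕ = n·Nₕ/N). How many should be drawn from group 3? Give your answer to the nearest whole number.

172

N = 1162 + 2397 + 6239 + 8321 = 18119.
n_3 = 500·6239/18119 = 172.167... → 172.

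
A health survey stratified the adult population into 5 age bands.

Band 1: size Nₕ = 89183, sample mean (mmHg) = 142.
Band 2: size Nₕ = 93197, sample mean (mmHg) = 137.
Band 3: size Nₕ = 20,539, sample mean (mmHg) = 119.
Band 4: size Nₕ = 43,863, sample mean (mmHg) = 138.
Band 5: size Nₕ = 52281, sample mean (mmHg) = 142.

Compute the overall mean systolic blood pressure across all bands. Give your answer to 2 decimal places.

138.28

x̄_st = (Σ Nₕx̄ₕ) / (Σ Nₕ) = (89183·142 + 93197·137 + 20539·119 + 43863·138 + 52281·142) / 299063
= 41353112 / 299063 = 138.2756... → 138.28.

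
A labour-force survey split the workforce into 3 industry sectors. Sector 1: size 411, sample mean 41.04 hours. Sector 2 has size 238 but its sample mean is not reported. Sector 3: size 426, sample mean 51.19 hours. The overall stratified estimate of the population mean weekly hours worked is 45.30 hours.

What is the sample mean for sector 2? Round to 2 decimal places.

42.11

N = 411 + 238 + 426 = 1075.
Overall total = μ·N = 45.30·1075 = 48697.5.
Subtract the known strata: 411·41.04 + 426·51.19 = 38674.38.
Remaining total for sector 2: 48697.5 − 38674.38 = 10023.12.
Divide by its size: 10023.12 / 238 = 42.1139... → 42.11.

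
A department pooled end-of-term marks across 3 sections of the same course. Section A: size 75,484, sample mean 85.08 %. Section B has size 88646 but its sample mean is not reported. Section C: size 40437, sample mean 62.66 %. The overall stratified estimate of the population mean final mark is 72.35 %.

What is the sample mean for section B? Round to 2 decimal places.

65.93

Σ Nₕx̄ₕ = N·μ, so 88646·x̄_B = 204567·72.35 − (75484·85.08 + 40437·62.66).
= 14800422.45 − 8955961.14 = 5844461.31.
x̄_B = 5844461.31 / 88646 = 65.9303... → 65.93.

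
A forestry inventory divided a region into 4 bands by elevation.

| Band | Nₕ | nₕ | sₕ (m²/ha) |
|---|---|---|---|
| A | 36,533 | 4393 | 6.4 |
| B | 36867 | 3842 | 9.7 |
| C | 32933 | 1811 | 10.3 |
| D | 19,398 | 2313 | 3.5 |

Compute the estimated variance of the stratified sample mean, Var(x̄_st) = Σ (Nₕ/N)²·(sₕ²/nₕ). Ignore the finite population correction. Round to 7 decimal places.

N = 125731. Term for each stratum: Wₕ²sₕ²/nₕ.
Var(x̄_st) = 0.0007871993 + 0.0021056053 + 0.0040191466 + 0.0001260636 = 0.0070380148 → 0.0070380.

0.0070380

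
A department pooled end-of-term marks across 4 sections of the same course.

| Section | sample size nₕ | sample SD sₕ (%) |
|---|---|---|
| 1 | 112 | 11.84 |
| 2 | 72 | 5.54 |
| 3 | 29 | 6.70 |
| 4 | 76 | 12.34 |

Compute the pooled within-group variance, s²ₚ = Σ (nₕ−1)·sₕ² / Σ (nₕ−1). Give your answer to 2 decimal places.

106.73

Degrees of freedom: 111 + 71 + 28 + 75 = 285.
Σ(nₕ−1)sₕ² = 111·140.1856 + 71·30.6916 + 28·44.89 + 75·152.2756 = 30417.2952.
s²ₚ = 30417.2952 / 285 = 106.7274... → 106.73.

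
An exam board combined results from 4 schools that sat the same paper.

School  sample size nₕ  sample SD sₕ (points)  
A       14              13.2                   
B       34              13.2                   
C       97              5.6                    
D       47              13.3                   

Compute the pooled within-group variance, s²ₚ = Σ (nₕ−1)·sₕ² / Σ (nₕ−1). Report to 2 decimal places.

A: (14−1)·13.2² = 13·174.24 = 2265.12
B: (34−1)·13.2² = 33·174.24 = 5749.92
C: (97−1)·5.6² = 96·31.36 = 3010.56
D: (47−1)·13.3² = 46·176.89 = 8136.94
Numerator = 19162.54; denominator = Σ(nₕ−1) = 188.
s²ₚ = 19162.54/188 = 101.9284... → 101.93.

101.93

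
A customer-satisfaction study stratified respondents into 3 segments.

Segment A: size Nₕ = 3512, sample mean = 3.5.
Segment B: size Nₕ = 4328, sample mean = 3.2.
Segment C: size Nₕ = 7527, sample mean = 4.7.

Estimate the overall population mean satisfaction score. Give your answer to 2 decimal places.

4.00

N = 15367; weights Wₕ = Nₕ/N = (0.2285, 0.2816, 0.4898).
x̄_st = Σ Wₕ·x̄ₕ = 0.2285·3.5 + 0.2816·3.2 + 0.4898·4.7 ≈ 4.0033...
→ 4.00.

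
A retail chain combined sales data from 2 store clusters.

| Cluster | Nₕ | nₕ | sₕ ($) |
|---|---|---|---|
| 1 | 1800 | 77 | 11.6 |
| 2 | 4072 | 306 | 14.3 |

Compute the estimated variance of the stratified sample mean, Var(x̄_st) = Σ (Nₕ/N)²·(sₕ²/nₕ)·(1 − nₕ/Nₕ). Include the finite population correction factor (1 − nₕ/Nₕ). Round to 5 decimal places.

N = 5872; Wₕ = Nₕ/N.
cluster 1: (1800/5872)²·11.6²/77·(1 − 77/1800) = 0.15718494
cluster 2: (4072/5872)²·14.3²/306·(1 − 306/4072) = 0.29721220
Sum = 0.45439715 → 0.45440.

0.45440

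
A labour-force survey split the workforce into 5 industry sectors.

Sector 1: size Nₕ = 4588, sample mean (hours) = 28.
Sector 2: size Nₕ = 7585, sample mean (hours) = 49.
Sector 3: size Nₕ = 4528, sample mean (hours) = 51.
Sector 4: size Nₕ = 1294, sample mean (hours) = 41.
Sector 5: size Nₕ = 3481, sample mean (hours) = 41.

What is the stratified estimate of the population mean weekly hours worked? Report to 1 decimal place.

43.2

N = 21476; weights Wₕ = Nₕ/N = (0.2136, 0.3532, 0.2108, 0.0603, 0.1621).
x̄_st = Σ Wₕ·x̄ₕ = 0.2136·28 + 0.3532·49 + 0.2108·51 + 0.0603·41 + 0.1621·41 ≈ 43.157...
→ 43.2.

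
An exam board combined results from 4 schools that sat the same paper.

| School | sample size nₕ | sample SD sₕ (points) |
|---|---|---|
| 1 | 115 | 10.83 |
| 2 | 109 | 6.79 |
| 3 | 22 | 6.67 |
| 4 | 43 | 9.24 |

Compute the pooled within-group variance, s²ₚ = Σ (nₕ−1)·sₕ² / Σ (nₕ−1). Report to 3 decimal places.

80.247

1: (115−1)·10.83² = 114·117.2889 = 13370.9346
2: (109−1)·6.79² = 108·46.1041 = 4979.2428
3: (22−1)·6.67² = 21·44.4889 = 934.2669
4: (43−1)·9.24² = 42·85.3776 = 3585.8592
Numerator = 22870.3035; denominator = Σ(nₕ−1) = 285.
s²ₚ = 22870.3035/285 = 80.24668... → 80.247.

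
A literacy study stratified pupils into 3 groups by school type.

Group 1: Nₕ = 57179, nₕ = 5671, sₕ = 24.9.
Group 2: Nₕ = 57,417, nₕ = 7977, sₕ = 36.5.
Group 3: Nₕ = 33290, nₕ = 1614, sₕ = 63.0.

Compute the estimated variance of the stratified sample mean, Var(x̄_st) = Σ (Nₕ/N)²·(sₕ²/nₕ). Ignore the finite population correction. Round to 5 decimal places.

0.16613

N = 147886. Term for each stratum: Wₕ²sₕ²/nₕ.
Var(x̄_st) = 0.01634399 + 0.02517520 + 0.12460947 = 0.16612866 → 0.16613.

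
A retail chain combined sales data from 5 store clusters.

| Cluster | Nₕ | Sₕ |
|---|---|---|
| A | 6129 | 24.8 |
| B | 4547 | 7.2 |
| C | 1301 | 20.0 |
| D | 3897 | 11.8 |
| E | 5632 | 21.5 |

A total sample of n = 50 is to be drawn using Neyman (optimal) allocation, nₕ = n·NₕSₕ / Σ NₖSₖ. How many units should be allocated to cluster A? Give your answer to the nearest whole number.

A: NₕSₕ = 6129·24.8 = 151999.2
B: NₕSₕ = 4547·7.2 = 32738.4
C: NₕSₕ = 1301·20.0 = 26020
D: NₕSₕ = 3897·11.8 = 45984.6
E: NₕSₕ = 5632·21.5 = 121088
Σ NₕSₕ = 377830.2.
n_A = 50·151999.2/377830.2 = 20.115... → 20.

20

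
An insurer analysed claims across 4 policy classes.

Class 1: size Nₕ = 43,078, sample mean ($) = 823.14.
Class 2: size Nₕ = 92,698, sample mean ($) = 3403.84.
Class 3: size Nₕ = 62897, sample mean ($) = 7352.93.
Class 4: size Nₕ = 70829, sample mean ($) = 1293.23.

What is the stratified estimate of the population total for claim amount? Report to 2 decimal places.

905063811.12

1: 43078·823.14 = 35459224.92
2: 92698·3403.84 = 315529160.32
3: 62897·7352.93 = 462477238.21
4: 70829·1293.23 = 91598187.67
τ̂ = Σ Nₕx̄ₕ = 905063811.12.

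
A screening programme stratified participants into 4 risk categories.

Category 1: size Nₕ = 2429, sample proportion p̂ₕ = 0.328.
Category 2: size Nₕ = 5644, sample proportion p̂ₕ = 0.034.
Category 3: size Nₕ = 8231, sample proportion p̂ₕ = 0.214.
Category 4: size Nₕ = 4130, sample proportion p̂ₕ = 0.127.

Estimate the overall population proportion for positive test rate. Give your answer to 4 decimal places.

N = 2429 + 5644 + 8231 + 4130 = 20434.
Overall proportion = Σ (Nₕ/N)·p̂ₕ.
Σ Nₕp̂ₕ = 796.712 + 191.896 + 1761.434 + 524.51 = 3274.552.
3274.552 / 20434 = 0.160250... → 0.1603.

0.1603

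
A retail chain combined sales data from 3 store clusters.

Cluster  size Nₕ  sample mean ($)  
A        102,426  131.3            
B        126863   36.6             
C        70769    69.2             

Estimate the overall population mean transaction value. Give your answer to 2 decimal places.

76.61

N = 102426 + 126863 + 70769 = 300058.
The stratified mean weights each stratum mean by its population share Nₕ/N.
Σ Nₕx̄ₕ = 102426·131.3 + 126863·36.6 + 70769·69.2 = 13448533.8 + 4643185.8 + 4897214.8 = 22988934.4.
Divide by N: 22988934.4 / 300058 = 76.6150... → 76.61.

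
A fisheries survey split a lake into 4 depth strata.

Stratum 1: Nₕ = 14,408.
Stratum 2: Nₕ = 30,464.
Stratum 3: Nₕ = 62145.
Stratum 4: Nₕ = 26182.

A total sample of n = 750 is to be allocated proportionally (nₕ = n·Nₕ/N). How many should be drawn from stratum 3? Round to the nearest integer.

Share of stratum 3 = 62145/133199 = 0.46656.
Allocate 750 × 0.46656 = 349.918... → 350.

350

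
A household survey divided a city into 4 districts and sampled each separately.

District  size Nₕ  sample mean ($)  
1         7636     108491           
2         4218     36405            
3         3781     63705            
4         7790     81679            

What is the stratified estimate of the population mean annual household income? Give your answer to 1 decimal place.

79365.7

N = 7636 + 4218 + 3781 + 7790 = 23425.
Overall mean = Σ (Nₕ/N)·x̄ₕ — weight by population share, not a simple average.
Σ Nₕx̄ₕ = 7636·108491 + 4218·36405 + 3781·63705 + 7790·81679 = 828437276 + 153556290 + 240868605 + 636279410 = 1859141581.
Divide by N: 1859141581 / 23425 = 79365.702... → 79365.7.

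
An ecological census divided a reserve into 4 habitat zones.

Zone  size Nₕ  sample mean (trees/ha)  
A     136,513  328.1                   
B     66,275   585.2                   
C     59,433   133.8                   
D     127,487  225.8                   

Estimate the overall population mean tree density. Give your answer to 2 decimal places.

308.73

N = 389708; weights Wₕ = Nₕ/N = (0.3503, 0.1701, 0.1525, 0.3271).
x̄_st = Σ Wₕ·x̄ₕ = 0.3503·328.1 + 0.1701·585.2 + 0.1525·133.8 + 0.3271·225.8 ≈ 308.7254...
→ 308.73.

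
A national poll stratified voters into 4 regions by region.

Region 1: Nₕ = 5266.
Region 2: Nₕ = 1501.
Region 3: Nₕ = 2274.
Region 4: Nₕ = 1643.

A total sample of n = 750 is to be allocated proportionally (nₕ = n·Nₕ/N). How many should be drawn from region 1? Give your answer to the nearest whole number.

Share of region 1 = 5266/10684 = 0.49289.
Allocate 750 × 0.49289 = 369.665... → 370.

370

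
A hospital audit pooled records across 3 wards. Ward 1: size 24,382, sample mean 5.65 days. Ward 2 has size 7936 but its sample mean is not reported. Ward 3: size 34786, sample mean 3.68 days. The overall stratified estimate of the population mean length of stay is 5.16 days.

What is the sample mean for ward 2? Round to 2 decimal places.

10.14

Σ Nₕx̄ₕ = N·μ, so 7936·x̄_2 = 67104·5.16 − (24382·5.65 + 34786·3.68).
= 346256.64 − 265770.78 = 80485.86.
x̄_2 = 80485.86 / 7936 = 10.1419... → 10.14.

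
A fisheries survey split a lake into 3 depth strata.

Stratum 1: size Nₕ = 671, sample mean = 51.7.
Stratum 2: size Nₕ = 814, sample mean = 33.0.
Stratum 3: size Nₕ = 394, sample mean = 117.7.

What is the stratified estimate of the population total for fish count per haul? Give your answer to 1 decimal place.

Estimate total by summing Nₕ·x̄ₕ over strata.
671·51.7 + 814·33.0 + 394·117.7 = 34690.7 + 26862 + 46373.8 = 107926.5.

107926.5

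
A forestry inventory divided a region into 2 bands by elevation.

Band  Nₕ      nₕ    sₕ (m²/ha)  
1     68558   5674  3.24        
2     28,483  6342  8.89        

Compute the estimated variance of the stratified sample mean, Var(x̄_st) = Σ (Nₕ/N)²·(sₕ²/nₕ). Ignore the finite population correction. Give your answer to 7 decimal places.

N = 97041. Term for each stratum: Wₕ²sₕ²/nₕ.
Var(x̄_st) = 0.0009234352 + 0.0010735894 = 0.0019970246 → 0.0019970.

0.0019970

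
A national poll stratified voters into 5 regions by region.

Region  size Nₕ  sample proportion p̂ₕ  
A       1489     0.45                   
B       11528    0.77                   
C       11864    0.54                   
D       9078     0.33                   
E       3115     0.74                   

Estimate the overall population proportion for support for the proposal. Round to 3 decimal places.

Wₕ = Nₕ/N with N = 37074: 0.0402, 0.3109, 0.3200, 0.2449, 0.0840.
p̂_st = 0.0402·0.45 + 0.3109·0.77 + 0.3200·0.54 + 0.2449·0.33 + 0.0840·0.74 ≈ 0.57329... → 0.573.

0.573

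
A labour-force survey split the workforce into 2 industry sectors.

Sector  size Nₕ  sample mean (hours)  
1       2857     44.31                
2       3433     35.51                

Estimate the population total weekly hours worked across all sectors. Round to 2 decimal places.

248499.50

1: 2857·44.31 = 126593.67
2: 3433·35.51 = 121905.83
τ̂ = Σ Nₕx̄ₕ = 248499.50.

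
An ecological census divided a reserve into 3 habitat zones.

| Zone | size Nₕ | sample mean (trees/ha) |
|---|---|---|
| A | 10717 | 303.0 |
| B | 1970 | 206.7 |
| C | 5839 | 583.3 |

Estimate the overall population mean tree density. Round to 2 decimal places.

N = 10717 + 1970 + 5839 = 18526.
Weight each subgroup mean by Nₕ/N and sum.
Σ Nₕx̄ₕ = 10717·303.0 + 1970·206.7 + 5839·583.3 = 3247251 + 407199 + 3405888.7 = 7060338.7.
Divide by N: 7060338.7 / 18526 = 381.1043... → 381.10.

381.10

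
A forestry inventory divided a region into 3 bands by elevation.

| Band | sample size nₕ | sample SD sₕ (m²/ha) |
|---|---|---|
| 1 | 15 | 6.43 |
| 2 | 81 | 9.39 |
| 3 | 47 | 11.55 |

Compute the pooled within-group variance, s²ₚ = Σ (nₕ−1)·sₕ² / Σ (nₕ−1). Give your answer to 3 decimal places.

Degrees of freedom: 14 + 80 + 46 = 140.
Σ(nₕ−1)sₕ² = 14·41.3449 + 80·88.1721 + 46·133.4025 = 13769.1116.
s²ₚ = 13769.1116 / 140 = 98.35080... → 98.351.

98.351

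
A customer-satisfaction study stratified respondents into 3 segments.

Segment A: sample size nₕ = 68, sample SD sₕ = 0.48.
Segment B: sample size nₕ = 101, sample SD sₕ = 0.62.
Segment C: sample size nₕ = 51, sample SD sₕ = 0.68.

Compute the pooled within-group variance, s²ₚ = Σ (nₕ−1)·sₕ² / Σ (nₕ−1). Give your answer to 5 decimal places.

0.35482

A: (68−1)·0.48² = 67·0.2304 = 15.4368
B: (101−1)·0.62² = 100·0.3844 = 38.44
C: (51−1)·0.68² = 50·0.4624 = 23.12
Numerator = 76.9968; denominator = Σ(nₕ−1) = 217.
s²ₚ = 76.9968/217 = 0.3548240... → 0.35482.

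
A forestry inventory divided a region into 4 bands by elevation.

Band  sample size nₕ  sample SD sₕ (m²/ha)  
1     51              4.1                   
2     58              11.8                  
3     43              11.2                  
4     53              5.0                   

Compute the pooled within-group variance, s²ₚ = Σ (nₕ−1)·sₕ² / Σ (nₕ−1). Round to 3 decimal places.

76.347

Degrees of freedom: 50 + 57 + 42 + 52 = 201.
Σ(nₕ−1)sₕ² = 50·16.81 + 57·139.24 + 42·125.44 + 52·25 = 15345.66.
s²ₚ = 15345.66 / 201 = 76.34657... → 76.347.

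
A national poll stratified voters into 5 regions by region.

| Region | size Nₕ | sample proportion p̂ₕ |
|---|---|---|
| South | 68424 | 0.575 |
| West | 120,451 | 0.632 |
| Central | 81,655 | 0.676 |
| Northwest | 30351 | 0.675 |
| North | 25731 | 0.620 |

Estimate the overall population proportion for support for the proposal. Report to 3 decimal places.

N = 68424 + 120451 + 81655 + 30351 + 25731 = 326612.
Overall proportion = Σ (Nₕ/N)·p̂ₕ.
Σ Nₕp̂ₕ = 39343.8 + 76125.032 + 55198.78 + 20486.925 + 15953.22 = 207107.757.
207107.757 / 326612 = 0.63411... → 0.634.

0.634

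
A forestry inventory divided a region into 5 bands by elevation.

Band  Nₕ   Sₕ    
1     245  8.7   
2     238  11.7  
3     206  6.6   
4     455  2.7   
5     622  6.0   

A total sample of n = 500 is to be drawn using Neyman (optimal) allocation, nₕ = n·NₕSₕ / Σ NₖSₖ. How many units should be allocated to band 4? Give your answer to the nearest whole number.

1: NₕSₕ = 245·8.7 = 2131.5
2: NₕSₕ = 238·11.7 = 2784.6
3: NₕSₕ = 206·6.6 = 1359.6
4: NₕSₕ = 455·2.7 = 1228.5
5: NₕSₕ = 622·6.0 = 3732
Σ NₕSₕ = 11236.2.
n_4 = 500·1228.5/11236.2 = 54.667... → 55.

55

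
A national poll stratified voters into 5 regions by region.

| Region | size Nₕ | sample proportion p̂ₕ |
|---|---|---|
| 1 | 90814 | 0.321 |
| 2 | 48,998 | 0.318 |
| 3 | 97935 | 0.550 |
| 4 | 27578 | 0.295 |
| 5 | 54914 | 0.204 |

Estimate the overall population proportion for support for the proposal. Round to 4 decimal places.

0.3683

N = 90814 + 48998 + 97935 + 27578 + 54914 = 320239.
Overall proportion = Σ (Nₕ/N)·p̂ₕ.
Σ Nₕp̂ₕ = 29151.294 + 15581.364 + 53864.25 + 8135.51 + 11202.456 = 117934.874.
117934.874 / 320239 = 0.368271... → 0.3683.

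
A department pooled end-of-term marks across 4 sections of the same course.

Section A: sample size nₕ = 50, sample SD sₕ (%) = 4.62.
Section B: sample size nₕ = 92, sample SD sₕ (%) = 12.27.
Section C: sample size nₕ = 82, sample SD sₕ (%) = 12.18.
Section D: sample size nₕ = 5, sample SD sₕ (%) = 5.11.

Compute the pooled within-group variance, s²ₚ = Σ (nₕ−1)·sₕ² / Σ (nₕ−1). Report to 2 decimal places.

A: (50−1)·4.62² = 49·21.3444 = 1045.8756
B: (92−1)·12.27² = 91·150.5529 = 13700.3139
C: (82−1)·12.18² = 81·148.3524 = 12016.5444
D: (5−1)·5.11² = 4·26.1121 = 104.4484
Numerator = 26867.1823; denominator = Σ(nₕ−1) = 225.
s²ₚ = 26867.1823/225 = 119.4097... → 119.41.

119.41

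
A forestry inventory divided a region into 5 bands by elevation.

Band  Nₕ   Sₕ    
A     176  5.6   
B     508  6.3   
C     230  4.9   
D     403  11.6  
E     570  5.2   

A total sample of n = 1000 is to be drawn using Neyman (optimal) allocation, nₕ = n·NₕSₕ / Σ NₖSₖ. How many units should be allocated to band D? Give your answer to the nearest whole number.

361

A: NₕSₕ = 176·5.6 = 985.6
B: NₕSₕ = 508·6.3 = 3200.4
C: NₕSₕ = 230·4.9 = 1127
D: NₕSₕ = 403·11.6 = 4674.8
E: NₕSₕ = 570·5.2 = 2964
Σ NₕSₕ = 12951.8.
n_D = 1000·4674.8/12951.8 = 360.938... → 361.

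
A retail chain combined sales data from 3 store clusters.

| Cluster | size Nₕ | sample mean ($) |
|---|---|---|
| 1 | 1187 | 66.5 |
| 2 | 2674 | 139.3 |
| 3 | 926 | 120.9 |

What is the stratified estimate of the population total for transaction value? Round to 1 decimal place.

1: 1187·66.5 = 78935.5
2: 2674·139.3 = 372488.2
3: 926·120.9 = 111953.4
τ̂ = Σ Nₕx̄ₕ = 563377.1.

563377.1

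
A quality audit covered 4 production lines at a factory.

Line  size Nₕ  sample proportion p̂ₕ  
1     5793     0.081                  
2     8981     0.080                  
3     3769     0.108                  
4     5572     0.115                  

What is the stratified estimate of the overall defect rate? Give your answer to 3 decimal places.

Wₕ = Nₕ/N with N = 24115: 0.2402, 0.3724, 0.1563, 0.2311.
p̂_st = 0.2402·0.081 + 0.3724·0.080 + 0.1563·0.108 + 0.2311·0.115 ≈ 0.09270... → 0.093.

0.093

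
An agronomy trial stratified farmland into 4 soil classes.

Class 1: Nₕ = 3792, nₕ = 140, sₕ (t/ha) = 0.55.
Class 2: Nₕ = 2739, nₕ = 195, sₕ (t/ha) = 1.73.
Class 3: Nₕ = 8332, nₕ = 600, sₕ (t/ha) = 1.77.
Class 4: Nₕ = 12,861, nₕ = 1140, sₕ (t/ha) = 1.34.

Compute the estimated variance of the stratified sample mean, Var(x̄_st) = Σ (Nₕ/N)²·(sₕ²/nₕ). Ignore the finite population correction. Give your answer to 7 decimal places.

N = 27724; Wₕ = Nₕ/N.
class 1: (3792/27724)²·0.55²/140 = 0.0000404224
class 2: (2739/27724)²·1.73²/195 = 0.0001498062
class 3: (8332/27724)²·1.77²/600 = 0.0004716089
class 4: (12861/27724)²·1.34²/1140 = 0.0003389553
Sum = 0.0010007929 → 0.0010008.

0.0010008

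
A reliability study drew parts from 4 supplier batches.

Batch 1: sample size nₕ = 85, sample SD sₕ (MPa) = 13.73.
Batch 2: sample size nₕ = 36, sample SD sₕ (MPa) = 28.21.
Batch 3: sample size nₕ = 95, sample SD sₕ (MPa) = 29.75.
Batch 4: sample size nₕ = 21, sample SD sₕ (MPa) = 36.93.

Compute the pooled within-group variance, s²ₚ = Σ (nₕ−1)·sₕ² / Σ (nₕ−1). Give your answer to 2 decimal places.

661.63

Degrees of freedom: 84 + 35 + 94 + 20 = 233.
Σ(nₕ−1)sₕ² = 84·188.5129 + 35·795.8041 + 94·885.0625 + 20·1363.8249 = 154160.6001.
s²ₚ = 154160.6001 / 233 = 661.6335... → 661.63.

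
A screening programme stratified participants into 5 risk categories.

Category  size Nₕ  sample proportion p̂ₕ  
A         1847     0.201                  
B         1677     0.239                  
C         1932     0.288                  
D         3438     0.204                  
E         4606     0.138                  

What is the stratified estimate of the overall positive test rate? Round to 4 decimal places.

N = 1847 + 1677 + 1932 + 3438 + 4606 = 13500.
Overall proportion = Σ (Nₕ/N)·p̂ₕ.
Σ Nₕp̂ₕ = 371.247 + 400.803 + 556.416 + 701.352 + 635.628 = 2665.446.
2665.446 / 13500 = 0.197440... → 0.1974.

0.1974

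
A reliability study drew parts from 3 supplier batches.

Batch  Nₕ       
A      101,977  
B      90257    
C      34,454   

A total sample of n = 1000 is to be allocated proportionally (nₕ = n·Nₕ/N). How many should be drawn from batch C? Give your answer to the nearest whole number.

152

N = 101977 + 90257 + 34454 = 226688.
n_C = 1000·34454/226688 = 151.989... → 152.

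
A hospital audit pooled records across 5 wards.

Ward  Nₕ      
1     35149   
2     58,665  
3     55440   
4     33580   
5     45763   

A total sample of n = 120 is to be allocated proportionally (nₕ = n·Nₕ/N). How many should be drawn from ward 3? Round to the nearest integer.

29

N = 35149 + 58665 + 55440 + 33580 + 45763 = 228597.
n_3 = 120·55440/228597 = 29.103... → 29.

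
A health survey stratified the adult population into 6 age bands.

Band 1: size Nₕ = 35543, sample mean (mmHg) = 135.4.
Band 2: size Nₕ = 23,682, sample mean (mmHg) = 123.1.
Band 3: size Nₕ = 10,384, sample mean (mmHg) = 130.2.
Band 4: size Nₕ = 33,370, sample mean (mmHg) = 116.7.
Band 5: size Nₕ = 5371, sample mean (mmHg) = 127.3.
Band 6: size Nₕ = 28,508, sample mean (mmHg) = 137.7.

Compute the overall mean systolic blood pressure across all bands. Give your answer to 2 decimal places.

128.48

N = 35543 + 23682 + 10384 + 33370 + 5371 + 28508 = 136858.
The stratified mean weights each stratum mean by its population share Nₕ/N.
Σ Nₕx̄ₕ = 35543·135.4 + 23682·123.1 + 10384·130.2 + 33370·116.7 + 5371·127.3 + 28508·137.7 = 4812522.2 + 2915254.2 + 1351996.8 + 3894279 + 683728.3 + 3925551.6 = 17583332.1.
Divide by N: 17583332.1 / 136858 = 128.4787... → 128.48.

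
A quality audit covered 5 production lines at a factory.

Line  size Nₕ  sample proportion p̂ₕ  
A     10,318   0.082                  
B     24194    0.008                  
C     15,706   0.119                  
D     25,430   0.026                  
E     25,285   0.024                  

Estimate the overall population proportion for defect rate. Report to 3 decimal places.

N = 10318 + 24194 + 15706 + 25430 + 25285 = 100933.
Overall proportion = Σ (Nₕ/N)·p̂ₕ.
Σ Nₕp̂ₕ = 846.076 + 193.552 + 1869.014 + 661.18 + 606.84 = 4176.662.
4176.662 / 100933 = 0.04138... → 0.041.

0.041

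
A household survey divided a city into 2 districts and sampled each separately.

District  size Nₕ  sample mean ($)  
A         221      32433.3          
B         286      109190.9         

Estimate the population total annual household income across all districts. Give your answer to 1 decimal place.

38396356.7

A: 221·32433.3 = 7167759.3
B: 286·109190.9 = 31228597.4
τ̂ = Σ Nₕx̄ₕ = 38396356.7.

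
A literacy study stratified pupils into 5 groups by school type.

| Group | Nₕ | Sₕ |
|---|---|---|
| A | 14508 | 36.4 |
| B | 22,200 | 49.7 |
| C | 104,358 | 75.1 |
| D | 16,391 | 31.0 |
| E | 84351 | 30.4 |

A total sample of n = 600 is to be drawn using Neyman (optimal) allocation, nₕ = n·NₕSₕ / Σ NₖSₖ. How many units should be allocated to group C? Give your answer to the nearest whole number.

375

Σ NₕSₕ = 14508·36.4 + 22200·49.7 + 104358·75.1 + 16391·31.0 + 84351·30.4 = 12541108.4.
Share for C: 7837285.8/12541108.4 = 0.62493.
n_C = 600 × 0.62493 = 374.957... → 375.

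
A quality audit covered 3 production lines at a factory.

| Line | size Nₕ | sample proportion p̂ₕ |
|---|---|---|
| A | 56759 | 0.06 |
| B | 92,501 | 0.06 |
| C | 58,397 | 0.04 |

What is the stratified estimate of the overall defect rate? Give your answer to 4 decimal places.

0.0544

N = 56759 + 92501 + 58397 = 207657.
Overall proportion = Σ (Nₕ/N)·p̂ₕ.
Σ Nₕp̂ₕ = 3405.54 + 5550.06 + 2335.88 = 11291.48.
11291.48 / 207657 = 0.054376... → 0.0544.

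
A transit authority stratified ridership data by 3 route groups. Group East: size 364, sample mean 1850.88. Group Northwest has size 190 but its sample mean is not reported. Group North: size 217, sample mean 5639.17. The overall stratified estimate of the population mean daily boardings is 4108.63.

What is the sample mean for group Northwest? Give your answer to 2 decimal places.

6685.97

Σ Nₕx̄ₕ = N·μ, so 190·x̄_Northwest = 771·4108.63 − (364·1850.88 + 217·5639.17).
= 3167753.73 − 1897420.21 = 1270333.52.
x̄_Northwest = 1270333.52 / 190 = 6685.9659... → 6685.97.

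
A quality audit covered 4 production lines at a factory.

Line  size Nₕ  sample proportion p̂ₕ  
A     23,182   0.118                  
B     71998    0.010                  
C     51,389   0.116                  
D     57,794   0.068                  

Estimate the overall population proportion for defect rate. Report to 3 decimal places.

N = 23182 + 71998 + 51389 + 57794 = 204363.
Overall proportion = Σ (Nₕ/N)·p̂ₕ.
Σ Nₕp̂ₕ = 2735.476 + 719.98 + 5961.124 + 3929.992 = 13346.572.
13346.572 / 204363 = 0.06531... → 0.065.

0.065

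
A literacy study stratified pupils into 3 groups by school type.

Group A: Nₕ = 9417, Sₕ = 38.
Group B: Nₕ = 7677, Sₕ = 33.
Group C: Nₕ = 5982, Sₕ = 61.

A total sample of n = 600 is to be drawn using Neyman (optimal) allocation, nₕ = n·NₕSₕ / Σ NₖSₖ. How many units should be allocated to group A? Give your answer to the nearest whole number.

220

Σ NₕSₕ = 9417·38 + 7677·33 + 5982·61 = 976089.
Share for A: 357846/976089 = 0.36661.
n_A = 600 × 0.36661 = 219.967... → 220.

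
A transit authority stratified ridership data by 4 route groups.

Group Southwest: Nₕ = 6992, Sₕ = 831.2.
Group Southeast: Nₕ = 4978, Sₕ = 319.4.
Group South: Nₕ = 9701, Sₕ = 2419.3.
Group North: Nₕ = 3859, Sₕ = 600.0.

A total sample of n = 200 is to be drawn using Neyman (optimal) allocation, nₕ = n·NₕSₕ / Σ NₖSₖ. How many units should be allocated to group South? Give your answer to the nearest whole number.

141

Σ NₕSₕ = 6992·831.2 + 4978·319.4 + 9701·2419.3 + 3859·600.0 = 33186752.9.
Share for South: 23469629.3/33186752.9 = 0.70720.
n_South = 200 × 0.70720 = 141.440... → 141.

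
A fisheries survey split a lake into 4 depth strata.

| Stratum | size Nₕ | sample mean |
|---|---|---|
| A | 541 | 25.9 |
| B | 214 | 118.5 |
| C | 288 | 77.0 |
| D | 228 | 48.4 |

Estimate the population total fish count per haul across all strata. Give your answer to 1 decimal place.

72582.1

Estimate total by summing Nₕ·x̄ₕ over strata.
541·25.9 + 214·118.5 + 288·77.0 + 228·48.4 = 14011.9 + 25359 + 22176 + 11035.2 = 72582.1.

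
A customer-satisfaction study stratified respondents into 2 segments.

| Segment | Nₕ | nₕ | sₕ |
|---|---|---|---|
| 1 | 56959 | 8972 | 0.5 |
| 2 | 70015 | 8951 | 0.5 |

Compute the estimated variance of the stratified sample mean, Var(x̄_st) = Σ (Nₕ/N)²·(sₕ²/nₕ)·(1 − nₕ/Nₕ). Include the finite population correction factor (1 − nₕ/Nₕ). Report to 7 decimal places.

N = 126974; Wₕ = Nₕ/N.
segment 1: (56959/126974)²·0.5²/8972·(1 − 8972/56959) = 0.0000047240
segment 2: (70015/126974)²·0.5²/8951·(1 − 8951/70015) = 0.0000074065
Sum = 0.0000121305 → 0.0000121.

0.0000121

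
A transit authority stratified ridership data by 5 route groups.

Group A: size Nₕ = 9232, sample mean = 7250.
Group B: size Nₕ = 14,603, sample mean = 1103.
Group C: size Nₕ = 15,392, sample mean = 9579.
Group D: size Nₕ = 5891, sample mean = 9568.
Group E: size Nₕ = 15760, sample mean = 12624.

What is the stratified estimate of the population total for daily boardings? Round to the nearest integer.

485798405

Population total = Σ Nₕ·x̄ₕ (each stratum's size times its mean).
9232·7250 + 14603·1103 + 15392·9579 + 5891·9568 + 15760·12624 = 66932000 + 16107109 + 147439968 + 56365088 + 198954240 = 485798405.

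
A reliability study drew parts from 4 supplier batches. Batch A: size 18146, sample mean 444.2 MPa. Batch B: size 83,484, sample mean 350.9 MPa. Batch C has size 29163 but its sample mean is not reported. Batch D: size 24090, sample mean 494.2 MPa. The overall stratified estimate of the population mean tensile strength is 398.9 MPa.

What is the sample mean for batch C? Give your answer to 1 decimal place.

Σ Nₕx̄ₕ = N·μ, so 29163·x̄_C = 154883·398.9 − (18146·444.2 + 83484·350.9 + 24090·494.2).
= 61782828.7 − 49260266.8 = 12522561.9.
x̄_C = 12522561.9 / 29163 = 429.399... → 429.4.

429.4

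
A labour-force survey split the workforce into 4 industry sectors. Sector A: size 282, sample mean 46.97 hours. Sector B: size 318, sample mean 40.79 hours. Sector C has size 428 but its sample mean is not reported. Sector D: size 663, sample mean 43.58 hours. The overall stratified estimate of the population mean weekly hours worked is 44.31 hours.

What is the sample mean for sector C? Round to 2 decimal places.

Σ Nₕx̄ₕ = N·μ, so 428·x̄_C = 1691·44.31 − (282·46.97 + 318·40.79 + 663·43.58).
= 74928.21 − 55110.3 = 19817.91.
x̄_C = 19817.91 / 428 = 46.3035... → 46.30.

46.30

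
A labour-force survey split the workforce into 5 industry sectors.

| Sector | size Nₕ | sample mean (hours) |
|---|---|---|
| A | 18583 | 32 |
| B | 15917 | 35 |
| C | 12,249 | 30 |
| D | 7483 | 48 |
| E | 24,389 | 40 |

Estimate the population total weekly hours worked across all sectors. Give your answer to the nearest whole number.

Population total = Σ Nₕ·x̄ₕ (each stratum's size times its mean).
18583·32 + 15917·35 + 12249·30 + 7483·48 + 24389·40 = 594656 + 557095 + 367470 + 359184 + 975560 = 2853965.

2853965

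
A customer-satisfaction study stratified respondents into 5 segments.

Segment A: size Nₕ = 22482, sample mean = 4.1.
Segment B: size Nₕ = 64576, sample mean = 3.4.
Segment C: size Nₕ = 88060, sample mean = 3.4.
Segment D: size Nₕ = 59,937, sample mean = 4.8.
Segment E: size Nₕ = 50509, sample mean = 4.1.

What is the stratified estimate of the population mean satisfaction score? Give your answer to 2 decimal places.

x̄_st = (Σ Nₕx̄ₕ) / (Σ Nₕ) = (22482·4.1 + 64576·3.4 + 88060·3.4 + 59937·4.8 + 50509·4.1) / 285564
= 1105923.1 / 285564 = 3.8728... → 3.87.

3.87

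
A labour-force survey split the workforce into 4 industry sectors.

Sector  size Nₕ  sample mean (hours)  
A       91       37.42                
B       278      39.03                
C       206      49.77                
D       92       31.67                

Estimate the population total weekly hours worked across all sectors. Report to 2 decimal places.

A: 91·37.42 = 3405.22
B: 278·39.03 = 10850.34
C: 206·49.77 = 10252.62
D: 92·31.67 = 2913.64
τ̂ = Σ Nₕx̄ₕ = 27421.82.

27421.82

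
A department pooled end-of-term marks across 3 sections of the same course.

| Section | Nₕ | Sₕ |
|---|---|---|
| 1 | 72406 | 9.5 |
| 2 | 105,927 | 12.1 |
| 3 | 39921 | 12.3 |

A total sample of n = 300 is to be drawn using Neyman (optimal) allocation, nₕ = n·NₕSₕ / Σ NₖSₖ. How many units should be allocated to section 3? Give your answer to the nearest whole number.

60

1: NₕSₕ = 72406·9.5 = 687857
2: NₕSₕ = 105927·12.1 = 1281716.7
3: NₕSₕ = 39921·12.3 = 491028.3
Σ NₕSₕ = 2460602.
n_3 = 300·491028.3/2460602 = 59.867... → 60.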